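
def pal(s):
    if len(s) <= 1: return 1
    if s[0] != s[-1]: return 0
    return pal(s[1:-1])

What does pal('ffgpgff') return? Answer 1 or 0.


pal('ffgpgff'): s[0]='f' == s[-1]='f' -> check pal('fgpgf')
pal('fgpgf'): s[0]='f' == s[-1]='f' -> check pal('gpg')
pal('gpg'): s[0]='g' == s[-1]='g' -> check pal('p')
pal('p'): len <= 1 -> return 1  (base case)
Result: 1 (palindrome)

1


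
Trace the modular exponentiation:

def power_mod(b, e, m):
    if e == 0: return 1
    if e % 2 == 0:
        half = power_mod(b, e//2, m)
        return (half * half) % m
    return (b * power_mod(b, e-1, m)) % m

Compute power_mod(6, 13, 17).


power_mod(6, 13, 17): e is odd, compute power_mod(6, 12, 17)
  power_mod(6, 12, 17): e is even, compute power_mod(6, 6, 17)
    power_mod(6, 6, 17): e is even, compute power_mod(6, 3, 17)
      power_mod(6, 3, 17): e is odd, compute power_mod(6, 2, 17)
        power_mod(6, 2, 17): e is even, compute power_mod(6, 1, 17)
          power_mod(6, 1, 17): e is odd, compute power_mod(6, 0, 17)
          power_mod(6, 0, 17) = 1
          (6 * 1) % 17 = 6
        half=6, (6*6) % 17 = 2
      (6 * 2) % 17 = 12
    half=12, (12*12) % 17 = 8
  half=8, (8*8) % 17 = 13
(6 * 13) % 17 = 10

10


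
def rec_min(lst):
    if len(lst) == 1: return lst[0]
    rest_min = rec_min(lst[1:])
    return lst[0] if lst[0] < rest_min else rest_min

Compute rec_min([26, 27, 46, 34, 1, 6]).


rec_min([26, 27, 46, 34, 1, 6]): compare 26 with rec_min([27, 46, 34, 1, 6])
rec_min([27, 46, 34, 1, 6]): compare 27 with rec_min([46, 34, 1, 6])
rec_min([46, 34, 1, 6]): compare 46 with rec_min([34, 1, 6])
rec_min([34, 1, 6]): compare 34 with rec_min([1, 6])
rec_min([1, 6]): compare 1 with rec_min([6])
rec_min([6]) = 6  (base case)
Compare 1 with 6 -> 1
Compare 34 with 1 -> 1
Compare 46 with 1 -> 1
Compare 27 with 1 -> 1
Compare 26 with 1 -> 1

1


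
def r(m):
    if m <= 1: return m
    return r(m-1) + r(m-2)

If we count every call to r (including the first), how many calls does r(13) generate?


Let C(n) = total calls for r(n)
C(0) = 1, C(1) = 1
C(2) = 1 + C(1) + C(0) = 1 + 1 + 1 = 3
C(3) = 1 + C(2) + C(1) = 1 + 3 + 1 = 5
C(4) = 1 + C(3) + C(2) = 1 + 5 + 3 = 9
C(5) = 1 + C(4) + C(3) = 1 + 9 + 5 = 15
C(6) = 1 + C(5) + C(4) = 1 + 15 + 9 = 25
C(7) = 1 + C(6) + C(5) = 1 + 25 + 15 = 41
C(8) = 1 + C(7) + C(6) = 1 + 41 + 25 = 67
C(9) = 1 + C(8) + C(7) = 1 + 67 + 41 = 109
C(10) = 1 + C(9) + C(8) = 1 + 109 + 67 = 177
C(11) = 1 + C(10) + C(9) = 1 + 177 + 109 = 287
C(12) = 1 + C(11) + C(10) = 1 + 287 + 177 = 465
C(13) = 1 + C(12) + C(11) = 1 + 465 + 287 = 753

753


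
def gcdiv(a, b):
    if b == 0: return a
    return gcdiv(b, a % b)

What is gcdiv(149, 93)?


gcdiv(149, 93) = gcdiv(93, 56)
gcdiv(93, 56) = gcdiv(56, 37)
gcdiv(56, 37) = gcdiv(37, 19)
gcdiv(37, 19) = gcdiv(19, 18)
gcdiv(19, 18) = gcdiv(18, 1)
gcdiv(18, 1) = gcdiv(1, 0)
gcdiv(1, 0) = 1  (base case)

1


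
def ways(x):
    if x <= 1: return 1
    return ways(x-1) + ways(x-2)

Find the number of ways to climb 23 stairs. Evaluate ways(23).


Building up from base cases:
ways(0) = 1
ways(1) = 1
ways(2) = ways(1) + ways(0) = 1 + 1 = 2
ways(3) = ways(2) + ways(1) = 2 + 1 = 3
ways(4) = ways(3) + ways(2) = 3 + 2 = 5
ways(5) = ways(4) + ways(3) = 5 + 3 = 8
ways(6) = ways(5) + ways(4) = 8 + 5 = 13
ways(7) = ways(6) + ways(5) = 13 + 8 = 21
ways(8) = ways(7) + ways(6) = 21 + 13 = 34
ways(9) = ways(8) + ways(7) = 34 + 21 = 55
ways(10) = ways(9) + ways(8) = 55 + 34 = 89
ways(11) = ways(10) + ways(9) = 89 + 55 = 144
ways(12) = ways(11) + ways(10) = 144 + 89 = 233
ways(13) = ways(12) + ways(11) = 233 + 144 = 377
ways(14) = ways(13) + ways(12) = 377 + 233 = 610
ways(15) = ways(14) + ways(13) = 610 + 377 = 987
ways(16) = ways(15) + ways(14) = 987 + 610 = 1597
ways(17) = ways(16) + ways(15) = 1597 + 987 = 2584
ways(18) = ways(17) + ways(16) = 2584 + 1597 = 4181
ways(19) = ways(18) + ways(17) = 4181 + 2584 = 6765
ways(20) = ways(19) + ways(18) = 6765 + 4181 = 10946
ways(21) = ways(20) + ways(19) = 10946 + 6765 = 17711
ways(22) = ways(21) + ways(20) = 17711 + 10946 = 28657
ways(23) = ways(22) + ways(21) = 28657 + 17711 = 46368

46368


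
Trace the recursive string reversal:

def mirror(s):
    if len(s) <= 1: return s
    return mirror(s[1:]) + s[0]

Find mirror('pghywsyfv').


mirror('pghywsyfv') = mirror('ghywsyfv') + 'p'
mirror('ghywsyfv') = mirror('hywsyfv') + 'g'
mirror('hywsyfv') = mirror('ywsyfv') + 'h'
mirror('ywsyfv') = mirror('wsyfv') + 'y'
mirror('wsyfv') = mirror('syfv') + 'w'
mirror('syfv') = mirror('yfv') + 's'
mirror('yfv') = mirror('fv') + 'y'
mirror('fv') = mirror('v') + 'f'
mirror('v') = 'v'  (base case)
Concatenating: 'v' + 'f' + 'y' + 's' + 'w' + 'y' + 'h' + 'g' + 'p' = 'vfyswyhgp'

vfyswyhgp


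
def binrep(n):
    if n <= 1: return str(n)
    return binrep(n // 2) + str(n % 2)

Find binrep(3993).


binrep(3993) = binrep(1996) + '1'
binrep(1996) = binrep(998) + '0'
binrep(998) = binrep(499) + '0'
binrep(499) = binrep(249) + '1'
binrep(249) = binrep(124) + '1'
binrep(124) = binrep(62) + '0'
binrep(62) = binrep(31) + '0'
binrep(31) = binrep(15) + '1'
binrep(15) = binrep(7) + '1'
binrep(7) = binrep(3) + '1'
binrep(3) = binrep(1) + '1'
binrep(1) = '1'  (base case)
Concatenating: '1' + '1' + '1' + '1' + '1' + '0' + '0' + '1' + '1' + '0' + '0' + '1' = '111110011001'

111110011001


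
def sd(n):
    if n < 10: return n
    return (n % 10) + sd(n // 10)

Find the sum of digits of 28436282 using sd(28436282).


sd(28436282) = 2 + sd(2843628)
sd(2843628) = 8 + sd(284362)
sd(284362) = 2 + sd(28436)
sd(28436) = 6 + sd(2843)
sd(2843) = 3 + sd(284)
sd(284) = 4 + sd(28)
sd(28) = 8 + sd(2)
sd(2) = 2  (base case)
Total: 2 + 8 + 2 + 6 + 3 + 4 + 8 + 2 = 35

35


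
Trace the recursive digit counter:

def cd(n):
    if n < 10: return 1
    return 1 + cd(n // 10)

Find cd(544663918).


cd(544663918) = 1 + cd(54466391)
cd(54466391) = 1 + cd(5446639)
cd(5446639) = 1 + cd(544663)
cd(544663) = 1 + cd(54466)
cd(54466) = 1 + cd(5446)
cd(5446) = 1 + cd(544)
cd(544) = 1 + cd(54)
cd(54) = 1 + cd(5)
cd(5) = 1  (base case: 5 < 10)
Unwinding: 1 + 1 + 1 + 1 + 1 + 1 + 1 + 1 + 1 = 9

9


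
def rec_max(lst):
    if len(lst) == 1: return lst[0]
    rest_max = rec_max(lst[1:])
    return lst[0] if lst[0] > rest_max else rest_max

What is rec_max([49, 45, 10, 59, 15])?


rec_max([49, 45, 10, 59, 15]): compare 49 with rec_max([45, 10, 59, 15])
rec_max([45, 10, 59, 15]): compare 45 with rec_max([10, 59, 15])
rec_max([10, 59, 15]): compare 10 with rec_max([59, 15])
rec_max([59, 15]): compare 59 with rec_max([15])
rec_max([15]) = 15  (base case)
Compare 59 with 15 -> 59
Compare 10 with 59 -> 59
Compare 45 with 59 -> 59
Compare 49 with 59 -> 59

59


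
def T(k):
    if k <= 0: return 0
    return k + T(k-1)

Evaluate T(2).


T(2)
= 2 + 1 + T(0)
= 2 + 1 + 0
= 3

3


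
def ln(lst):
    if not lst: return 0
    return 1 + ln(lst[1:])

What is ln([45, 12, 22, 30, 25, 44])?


ln([45, 12, 22, 30, 25, 44]) = 1 + ln([12, 22, 30, 25, 44])
ln([12, 22, 30, 25, 44]) = 1 + ln([22, 30, 25, 44])
ln([22, 30, 25, 44]) = 1 + ln([30, 25, 44])
ln([30, 25, 44]) = 1 + ln([25, 44])
ln([25, 44]) = 1 + ln([44])
ln([44]) = 1 + ln([])
ln([]) = 0  (base case)
Unwinding: 1 + 1 + 1 + 1 + 1 + 1 + 0 = 6

6


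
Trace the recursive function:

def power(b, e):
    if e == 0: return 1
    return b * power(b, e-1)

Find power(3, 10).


power(3, 10)
= 3 * power(3, 9)
= 3 * 3 * power(3, 8)
= 3 * 3 * 3 * power(3, 7)
= 3 * 3 * 3 * 3 * power(3, 6)
= 3 * 3 * 3 * 3 * 3 * power(3, 5)
= 3 * 3 * 3 * 3 * 3 * 3 * power(3, 4)
= 3 * 3 * 3 * 3 * 3 * 3 * 3 * power(3, 3)
= 3 * 3 * 3 * 3 * 3 * 3 * 3 * 3 * power(3, 2)
= 3 * 3 * 3 * 3 * 3 * 3 * 3 * 3 * 3 * power(3, 1)
= 3 * 3 * 3 * 3 * 3 * 3 * 3 * 3 * 3 * 3 * power(3, 0)
= 3 * 3 * 3 * 3 * 3 * 3 * 3 * 3 * 3 * 3 * 1
= 59049

59049


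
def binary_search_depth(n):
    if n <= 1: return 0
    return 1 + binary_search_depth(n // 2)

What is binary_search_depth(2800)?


2800 / 2 = 1400
1400 / 2 = 700
700 / 2 = 350
350 / 2 = 175
175 / 2 = 87
87 / 2 = 43
43 / 2 = 21
21 / 2 = 10
10 / 2 = 5
5 / 2 = 2
2 / 2 = 1
Reached 1 after 11 halvings

11


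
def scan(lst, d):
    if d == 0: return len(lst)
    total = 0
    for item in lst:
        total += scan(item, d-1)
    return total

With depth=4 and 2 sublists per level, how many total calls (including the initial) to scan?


At depth 0 (root): 1 call
At depth 1: each of 1 parents calls scan on 2 children = 2 calls
At depth 2: each of 2 parents calls scan on 2 children = 4 calls
At depth 3: each of 4 parents calls scan on 2 children = 8 calls
At depth 4: each of 8 parents calls scan on 2 children = 16 calls
Total: 1 + 2 + 4 + 8 + 16 = 31

31


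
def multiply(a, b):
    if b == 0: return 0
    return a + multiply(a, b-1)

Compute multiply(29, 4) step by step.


multiply(29, 4) = 29 + multiply(29, 3)
multiply(29, 3) = 29 + multiply(29, 2)
multiply(29, 2) = 29 + multiply(29, 1)
multiply(29, 1) = 29 + multiply(29, 0)
multiply(29, 0) = 0  (base case)
Total: 29 + 29 + 29 + 29 + 0 = 116

116


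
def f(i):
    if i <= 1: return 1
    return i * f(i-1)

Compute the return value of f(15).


f(15)
= 15 * f(14)
= 15 * 14 * f(13)
= 15 * 14 * 13 * f(12)
= 15 * 14 * 13 * 12 * f(11)
= 15 * 14 * 13 * 12 * 11 * f(10)
= 15 * 14 * 13 * 12 * 11 * 10 * f(9)
= 15 * 14 * 13 * 12 * 11 * 10 * 9 * f(8)
= 15 * 14 * 13 * 12 * 11 * 10 * 9 * 8 * f(7)
= 15 * 14 * 13 * 12 * 11 * 10 * 9 * 8 * 7 * f(6)
= 15 * 14 * 13 * 12 * 11 * 10 * 9 * 8 * 7 * 6 * f(5)
= 15 * 14 * 13 * 12 * 11 * 10 * 9 * 8 * 7 * 6 * 5 * f(4)
= 15 * 14 * 13 * 12 * 11 * 10 * 9 * 8 * 7 * 6 * 5 * 4 * f(3)
= 15 * 14 * 13 * 12 * 11 * 10 * 9 * 8 * 7 * 6 * 5 * 4 * 3 * f(2)
= 15 * 14 * 13 * 12 * 11 * 10 * 9 * 8 * 7 * 6 * 5 * 4 * 3 * 2 * f(1)
= 15 * 14 * 13 * 12 * 11 * 10 * 9 * 8 * 7 * 6 * 5 * 4 * 3 * 2 * 1
= 1307674368000

1307674368000


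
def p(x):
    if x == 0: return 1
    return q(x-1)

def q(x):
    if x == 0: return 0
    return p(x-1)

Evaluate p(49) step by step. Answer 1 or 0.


p(49) = q(48)
q(48) = p(47)
p(47) = q(46)
q(46) = p(45)
p(45) = q(44)
q(44) = p(43)
p(43) = q(42)
q(42) = p(41)
p(41) = q(40)
q(40) = p(39)
p(39) = q(38)
q(38) = p(37)
p(37) = q(36)
q(36) = p(35)
p(35) = q(34)
q(34) = p(33)
p(33) = q(32)
q(32) = p(31)
p(31) = q(30)
q(30) = p(29)
p(29) = q(28)
q(28) = p(27)
p(27) = q(26)
q(26) = p(25)
p(25) = q(24)
q(24) = p(23)
p(23) = q(22)
q(22) = p(21)
p(21) = q(20)
q(20) = p(19)
p(19) = q(18)
q(18) = p(17)
p(17) = q(16)
q(16) = p(15)
p(15) = q(14)
q(14) = p(13)
p(13) = q(12)
q(12) = p(11)
p(11) = q(10)
q(10) = p(9)
p(9) = q(8)
q(8) = p(7)
p(7) = q(6)
q(6) = p(5)
p(5) = q(4)
q(4) = p(3)
p(3) = q(2)
q(2) = p(1)
p(1) = q(0)
q(0) = 0  (base case)
Result: 0

0


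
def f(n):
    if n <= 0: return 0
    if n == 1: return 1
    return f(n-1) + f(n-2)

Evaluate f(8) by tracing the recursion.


Computing f(8) bottom-up:
f(0) = 0
f(1) = 1
f(2) = f(1) + f(0) = 1 + 0 = 1
f(3) = f(2) + f(1) = 1 + 1 = 2
f(4) = f(3) + f(2) = 2 + 1 = 3
f(5) = f(4) + f(3) = 3 + 2 = 5
f(6) = f(5) + f(4) = 5 + 3 = 8
f(7) = f(6) + f(5) = 8 + 5 = 13
f(8) = f(7) + f(6) = 13 + 8 = 21

21


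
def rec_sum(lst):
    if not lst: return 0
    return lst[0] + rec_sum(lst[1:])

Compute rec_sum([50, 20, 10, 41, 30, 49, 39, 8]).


rec_sum([50, 20, 10, 41, 30, 49, 39, 8]) = 50 + rec_sum([20, 10, 41, 30, 49, 39, 8])
rec_sum([20, 10, 41, 30, 49, 39, 8]) = 20 + rec_sum([10, 41, 30, 49, 39, 8])
rec_sum([10, 41, 30, 49, 39, 8]) = 10 + rec_sum([41, 30, 49, 39, 8])
rec_sum([41, 30, 49, 39, 8]) = 41 + rec_sum([30, 49, 39, 8])
rec_sum([30, 49, 39, 8]) = 30 + rec_sum([49, 39, 8])
rec_sum([49, 39, 8]) = 49 + rec_sum([39, 8])
rec_sum([39, 8]) = 39 + rec_sum([8])
rec_sum([8]) = 8 + rec_sum([])
rec_sum([]) = 0  (base case)
Total: 50 + 20 + 10 + 41 + 30 + 49 + 39 + 8 + 0 = 247

247


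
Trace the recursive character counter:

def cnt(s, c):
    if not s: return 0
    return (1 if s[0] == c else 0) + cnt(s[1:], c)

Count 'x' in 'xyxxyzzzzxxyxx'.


s[0]='x' == 'x' -> 1
s[0]='y' != 'x' -> 0
s[0]='x' == 'x' -> 1
s[0]='x' == 'x' -> 1
s[0]='y' != 'x' -> 0
s[0]='z' != 'x' -> 0
s[0]='z' != 'x' -> 0
s[0]='z' != 'x' -> 0
s[0]='z' != 'x' -> 0
s[0]='x' == 'x' -> 1
s[0]='x' == 'x' -> 1
s[0]='y' != 'x' -> 0
s[0]='x' == 'x' -> 1
s[0]='x' == 'x' -> 1
Sum: 1 + 0 + 1 + 1 + 0 + 0 + 0 + 0 + 0 + 1 + 1 + 0 + 1 + 1 = 7

7


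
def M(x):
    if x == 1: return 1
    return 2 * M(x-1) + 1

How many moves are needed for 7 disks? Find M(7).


M(7) = 2 * M(6) + 1
M(6) = 2 * M(5) + 1
M(5) = 2 * M(4) + 1
M(4) = 2 * M(3) + 1
M(3) = 2 * M(2) + 1
M(2) = 2 * M(1) + 1
M(1) = 1  (base case)
M(2) = 2 * 1 + 1 = 3
M(3) = 2 * 3 + 1 = 7
M(4) = 2 * 7 + 1 = 15
M(5) = 2 * 15 + 1 = 31
M(6) = 2 * 31 + 1 = 63
M(7) = 2 * 63 + 1 = 127

127


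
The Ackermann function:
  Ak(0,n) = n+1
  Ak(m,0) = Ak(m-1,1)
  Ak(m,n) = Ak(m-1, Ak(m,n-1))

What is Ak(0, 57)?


Ak(0, 57) = 58
Result: Ak(0, 57) = 58

58


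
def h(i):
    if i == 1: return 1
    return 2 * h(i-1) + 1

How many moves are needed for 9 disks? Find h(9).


h(9) = 2 * h(8) + 1
h(8) = 2 * h(7) + 1
h(7) = 2 * h(6) + 1
h(6) = 2 * h(5) + 1
h(5) = 2 * h(4) + 1
h(4) = 2 * h(3) + 1
h(3) = 2 * h(2) + 1
h(2) = 2 * h(1) + 1
h(1) = 1  (base case)
h(2) = 2 * 1 + 1 = 3
h(3) = 2 * 3 + 1 = 7
h(4) = 2 * 7 + 1 = 15
h(5) = 2 * 15 + 1 = 31
h(6) = 2 * 31 + 1 = 63
h(7) = 2 * 63 + 1 = 127
h(8) = 2 * 127 + 1 = 255
h(9) = 2 * 255 + 1 = 511

511


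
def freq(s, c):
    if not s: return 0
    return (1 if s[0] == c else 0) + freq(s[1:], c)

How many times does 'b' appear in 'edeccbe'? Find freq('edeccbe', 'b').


s[0]='e' != 'b' -> 0
s[0]='d' != 'b' -> 0
s[0]='e' != 'b' -> 0
s[0]='c' != 'b' -> 0
s[0]='c' != 'b' -> 0
s[0]='b' == 'b' -> 1
s[0]='e' != 'b' -> 0
Sum: 0 + 0 + 0 + 0 + 0 + 1 + 0 = 1

1


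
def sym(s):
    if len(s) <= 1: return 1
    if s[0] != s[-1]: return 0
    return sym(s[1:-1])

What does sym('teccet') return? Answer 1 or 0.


sym('teccet'): s[0]='t' == s[-1]='t' -> check sym('ecce')
sym('ecce'): s[0]='e' == s[-1]='e' -> check sym('cc')
sym('cc'): s[0]='c' == s[-1]='c' -> check sym('')
sym(''): len <= 1 -> return 1  (base case)
Result: 1 (palindrome)

1


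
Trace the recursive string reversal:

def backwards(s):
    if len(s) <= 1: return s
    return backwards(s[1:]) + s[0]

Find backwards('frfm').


backwards('frfm') = backwards('rfm') + 'f'
backwards('rfm') = backwards('fm') + 'r'
backwards('fm') = backwards('m') + 'f'
backwards('m') = 'm'  (base case)
Concatenating: 'm' + 'f' + 'r' + 'f' = 'mfrf'

mfrf


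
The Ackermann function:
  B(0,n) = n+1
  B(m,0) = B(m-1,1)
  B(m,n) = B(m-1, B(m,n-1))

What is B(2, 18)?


B(2, 18) = B(1, B(2, 17))
  B(2, 17) = B(1, B(2, 16))
    B(2, 16) = B(1, B(2, 15))
      B(2, 15) = B(1, B(2, 14))
        B(2, 14) = B(1, B(2, 13))
          B(2, 13) = B(1, B(2, 12))
          B(2, 12) = B(1, B(2, 11))
          B(2, 11) = B(1, B(2, 10))
          B(2, 10) = B(1, B(2, 9))
          B(2, 9) = B(1, B(2, 8))
          B(2, 8) = B(1, B(2, 7))
          B(2, 7) = B(1, B(2, 6))
          B(2, 6) = B(1, B(2, 5))
          B(2, 5) = B(1, B(2, 4))
          B(2, 4) = B(1, B(2, 3))
          B(2, 3) = B(1, B(2, 2))
          B(2, 2) = B(1, B(2, 1))
          B(2, 1) = B(1, B(2, 0))
          B(2, 0) = B(1, 1)
          B(1, 1) = B(0, B(1, 0))
          B(1, 0) = B(0, 1)
          B(0, 1) = 2
            = B(0, 2)
          B(0, 2) = 3
            = B(1, 3)
... (trace truncated)
Result: B(2, 18) = 39

39


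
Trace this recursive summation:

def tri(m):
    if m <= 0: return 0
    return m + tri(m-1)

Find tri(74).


tri(74)
= 74 + 73 + 72 + 71 + 70 + 69 + 68 + 67 + 66 + 65 + 64 + 63 + 62 + 61 + 60 + 59 + 58 + 57 + 56 + 55 + 54 + 53 + 52 + 51 + 50 + 49 + 48 + 47 + 46 + 45 + 44 + 43 + 42 + 41 + 40 + 39 + 38 + 37 + 36 + 35 + 34 + 33 + 32 + 31 + 30 + 29 + 28 + 27 + 26 + 25 + 24 + 23 + 22 + 21 + 20 + 19 + 18 + 17 + 16 + 15 + 14 + 13 + 12 + 11 + 10 + 9 + 8 + 7 + 6 + 5 + 4 + 3 + 2 + 1 + tri(0)
= 74 + 73 + 72 + 71 + 70 + 69 + 68 + 67 + 66 + 65 + 64 + 63 + 62 + 61 + 60 + 59 + 58 + 57 + 56 + 55 + 54 + 53 + 52 + 51 + 50 + 49 + 48 + 47 + 46 + 45 + 44 + 43 + 42 + 41 + 40 + 39 + 38 + 37 + 36 + 35 + 34 + 33 + 32 + 31 + 30 + 29 + 28 + 27 + 26 + 25 + 24 + 23 + 22 + 21 + 20 + 19 + 18 + 17 + 16 + 15 + 14 + 13 + 12 + 11 + 10 + 9 + 8 + 7 + 6 + 5 + 4 + 3 + 2 + 1 + 0
= 2775

2775


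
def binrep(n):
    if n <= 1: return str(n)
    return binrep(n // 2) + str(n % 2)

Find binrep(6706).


binrep(6706) = binrep(3353) + '0'
binrep(3353) = binrep(1676) + '1'
binrep(1676) = binrep(838) + '0'
binrep(838) = binrep(419) + '0'
binrep(419) = binrep(209) + '1'
binrep(209) = binrep(104) + '1'
binrep(104) = binrep(52) + '0'
binrep(52) = binrep(26) + '0'
binrep(26) = binrep(13) + '0'
binrep(13) = binrep(6) + '1'
binrep(6) = binrep(3) + '0'
binrep(3) = binrep(1) + '1'
binrep(1) = '1'  (base case)
Concatenating: '1' + '1' + '0' + '1' + '0' + '0' + '0' + '1' + '1' + '0' + '0' + '1' + '0' = '1101000110010'

1101000110010


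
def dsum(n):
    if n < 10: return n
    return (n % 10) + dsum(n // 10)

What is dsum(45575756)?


dsum(45575756) = 6 + dsum(4557575)
dsum(4557575) = 5 + dsum(455757)
dsum(455757) = 7 + dsum(45575)
dsum(45575) = 5 + dsum(4557)
dsum(4557) = 7 + dsum(455)
dsum(455) = 5 + dsum(45)
dsum(45) = 5 + dsum(4)
dsum(4) = 4  (base case)
Total: 6 + 5 + 7 + 5 + 7 + 5 + 5 + 4 = 44

44


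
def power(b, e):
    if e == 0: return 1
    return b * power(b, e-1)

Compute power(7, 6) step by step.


power(7, 6)
= 7 * power(7, 5)
= 7 * 7 * power(7, 4)
= 7 * 7 * 7 * power(7, 3)
= 7 * 7 * 7 * 7 * power(7, 2)
= 7 * 7 * 7 * 7 * 7 * power(7, 1)
= 7 * 7 * 7 * 7 * 7 * 7 * power(7, 0)
= 7 * 7 * 7 * 7 * 7 * 7 * 1
= 117649

117649


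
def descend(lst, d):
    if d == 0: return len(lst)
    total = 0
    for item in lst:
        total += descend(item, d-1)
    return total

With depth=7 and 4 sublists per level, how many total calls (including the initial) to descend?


At depth 0 (root): 1 call
At depth 1: each of 1 parents calls descend on 4 children = 4 calls
At depth 2: each of 4 parents calls descend on 4 children = 16 calls
At depth 3: each of 16 parents calls descend on 4 children = 64 calls
At depth 4: each of 64 parents calls descend on 4 children = 256 calls
At depth 5: each of 256 parents calls descend on 4 children = 1024 calls
At depth 6: each of 1024 parents calls descend on 4 children = 4096 calls
At depth 7: each of 4096 parents calls descend on 4 children = 16384 calls
Total: 1 + 4 + 16 + 64 + 256 + 1024 + 4096 + 16384 = 21845

21845


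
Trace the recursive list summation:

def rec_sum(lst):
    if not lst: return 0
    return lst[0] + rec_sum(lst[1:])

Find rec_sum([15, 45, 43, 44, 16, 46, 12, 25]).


rec_sum([15, 45, 43, 44, 16, 46, 12, 25]) = 15 + rec_sum([45, 43, 44, 16, 46, 12, 25])
rec_sum([45, 43, 44, 16, 46, 12, 25]) = 45 + rec_sum([43, 44, 16, 46, 12, 25])
rec_sum([43, 44, 16, 46, 12, 25]) = 43 + rec_sum([44, 16, 46, 12, 25])
rec_sum([44, 16, 46, 12, 25]) = 44 + rec_sum([16, 46, 12, 25])
rec_sum([16, 46, 12, 25]) = 16 + rec_sum([46, 12, 25])
rec_sum([46, 12, 25]) = 46 + rec_sum([12, 25])
rec_sum([12, 25]) = 12 + rec_sum([25])
rec_sum([25]) = 25 + rec_sum([])
rec_sum([]) = 0  (base case)
Total: 15 + 45 + 43 + 44 + 16 + 46 + 12 + 25 + 0 = 246

246


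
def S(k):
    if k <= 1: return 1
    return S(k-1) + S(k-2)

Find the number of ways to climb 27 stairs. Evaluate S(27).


Building up from base cases:
S(0) = 1
S(1) = 1
S(2) = S(1) + S(0) = 1 + 1 = 2
S(3) = S(2) + S(1) = 2 + 1 = 3
S(4) = S(3) + S(2) = 3 + 2 = 5
S(5) = S(4) + S(3) = 5 + 3 = 8
S(6) = S(5) + S(4) = 8 + 5 = 13
S(7) = S(6) + S(5) = 13 + 8 = 21
S(8) = S(7) + S(6) = 21 + 13 = 34
S(9) = S(8) + S(7) = 34 + 21 = 55
S(10) = S(9) + S(8) = 55 + 34 = 89
S(11) = S(10) + S(9) = 89 + 55 = 144
S(12) = S(11) + S(10) = 144 + 89 = 233
S(13) = S(12) + S(11) = 233 + 144 = 377
S(14) = S(13) + S(12) = 377 + 233 = 610
S(15) = S(14) + S(13) = 610 + 377 = 987
S(16) = S(15) + S(14) = 987 + 610 = 1597
S(17) = S(16) + S(15) = 1597 + 987 = 2584
S(18) = S(17) + S(16) = 2584 + 1597 = 4181
S(19) = S(18) + S(17) = 4181 + 2584 = 6765
S(20) = S(19) + S(18) = 6765 + 4181 = 10946
S(21) = S(20) + S(19) = 10946 + 6765 = 17711
S(22) = S(21) + S(20) = 17711 + 10946 = 28657
S(23) = S(22) + S(21) = 28657 + 17711 = 46368
S(24) = S(23) + S(22) = 46368 + 28657 = 75025
S(25) = S(24) + S(23) = 75025 + 46368 = 121393
S(26) = S(25) + S(24) = 121393 + 75025 = 196418
S(27) = S(26) + S(25) = 196418 + 121393 = 317811

317811


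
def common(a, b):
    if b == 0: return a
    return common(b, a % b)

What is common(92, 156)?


common(92, 156) = common(156, 92)
common(156, 92) = common(92, 64)
common(92, 64) = common(64, 28)
common(64, 28) = common(28, 8)
common(28, 8) = common(8, 4)
common(8, 4) = common(4, 0)
common(4, 0) = 4  (base case)

4


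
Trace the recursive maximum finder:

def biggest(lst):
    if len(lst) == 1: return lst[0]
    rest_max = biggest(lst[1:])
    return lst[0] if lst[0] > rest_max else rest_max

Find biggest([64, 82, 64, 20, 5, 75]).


biggest([64, 82, 64, 20, 5, 75]): compare 64 with biggest([82, 64, 20, 5, 75])
biggest([82, 64, 20, 5, 75]): compare 82 with biggest([64, 20, 5, 75])
biggest([64, 20, 5, 75]): compare 64 with biggest([20, 5, 75])
biggest([20, 5, 75]): compare 20 with biggest([5, 75])
biggest([5, 75]): compare 5 with biggest([75])
biggest([75]) = 75  (base case)
Compare 5 with 75 -> 75
Compare 20 with 75 -> 75
Compare 64 with 75 -> 75
Compare 82 with 75 -> 82
Compare 64 with 82 -> 82

82


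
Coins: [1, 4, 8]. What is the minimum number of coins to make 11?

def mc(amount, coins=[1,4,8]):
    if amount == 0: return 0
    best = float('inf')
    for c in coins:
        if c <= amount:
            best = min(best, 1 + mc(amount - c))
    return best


Building up with DP:
mc(0) = 0
mc(1) = min(1+mc(0)=1+0=1) = 1
mc(2) = min(1+mc(1)=1+1=2) = 2
mc(3) = min(1+mc(2)=1+2=3) = 3
mc(4) = min(1+mc(3)=1+3=4, 1+mc(0)=1+0=1) = 1
mc(5) = min(1+mc(4)=1+1=2, 1+mc(1)=1+1=2) = 2
mc(6) = min(1+mc(5)=1+2=3, 1+mc(2)=1+2=3) = 3
mc(7) = min(1+mc(6)=1+3=4, 1+mc(3)=1+3=4) = 4
mc(8) = min(1+mc(7)=1+4=5, 1+mc(4)=1+1=2, 1+mc(0)=1+0=1) = 1
mc(9) = min(1+mc(8)=1+1=2, 1+mc(5)=1+2=3, 1+mc(1)=1+1=2) = 2
mc(10) = min(1+mc(9)=1+2=3, 1+mc(6)=1+3=4, 1+mc(2)=1+2=3) = 3
mc(11) = min(1+mc(10)=1+3=4, 1+mc(7)=1+4=5, 1+mc(3)=1+3=4) = 4

4


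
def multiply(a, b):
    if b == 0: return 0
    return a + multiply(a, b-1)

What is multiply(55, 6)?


multiply(55, 6) = 55 + multiply(55, 5)
multiply(55, 5) = 55 + multiply(55, 4)
multiply(55, 4) = 55 + multiply(55, 3)
multiply(55, 3) = 55 + multiply(55, 2)
multiply(55, 2) = 55 + multiply(55, 1)
multiply(55, 1) = 55 + multiply(55, 0)
multiply(55, 0) = 0  (base case)
Total: 55 + 55 + 55 + 55 + 55 + 55 + 0 = 330

330


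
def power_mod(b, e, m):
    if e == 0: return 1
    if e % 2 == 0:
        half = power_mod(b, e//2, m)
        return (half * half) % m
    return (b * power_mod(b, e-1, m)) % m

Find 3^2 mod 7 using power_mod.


power_mod(3, 2, 7): e is even, compute power_mod(3, 1, 7)
  power_mod(3, 1, 7): e is odd, compute power_mod(3, 0, 7)
    power_mod(3, 0, 7) = 1
  (3 * 1) % 7 = 3
half=3, (3*3) % 7 = 2

2


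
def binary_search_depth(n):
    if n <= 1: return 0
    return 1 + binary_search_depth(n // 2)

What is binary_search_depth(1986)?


1986 / 2 = 993
993 / 2 = 496
496 / 2 = 248
248 / 2 = 124
124 / 2 = 62
62 / 2 = 31
31 / 2 = 15
15 / 2 = 7
7 / 2 = 3
3 / 2 = 1
Reached 1 after 10 halvings

10


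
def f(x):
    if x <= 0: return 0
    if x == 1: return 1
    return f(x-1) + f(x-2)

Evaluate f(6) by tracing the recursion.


Computing f(6) bottom-up:
f(0) = 0
f(1) = 1
f(2) = f(1) + f(0) = 1 + 0 = 1
f(3) = f(2) + f(1) = 1 + 1 = 2
f(4) = f(3) + f(2) = 2 + 1 = 3
f(5) = f(4) + f(3) = 3 + 2 = 5
f(6) = f(5) + f(4) = 5 + 3 = 8

8


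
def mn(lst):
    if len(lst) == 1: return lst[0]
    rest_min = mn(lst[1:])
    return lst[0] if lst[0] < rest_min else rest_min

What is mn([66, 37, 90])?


mn([66, 37, 90]): compare 66 with mn([37, 90])
mn([37, 90]): compare 37 with mn([90])
mn([90]) = 90  (base case)
Compare 37 with 90 -> 37
Compare 66 with 37 -> 37

37


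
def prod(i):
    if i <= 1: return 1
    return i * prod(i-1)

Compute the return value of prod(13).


prod(13)
= 13 * prod(12)
= 13 * 12 * prod(11)
= 13 * 12 * 11 * prod(10)
= 13 * 12 * 11 * 10 * prod(9)
= 13 * 12 * 11 * 10 * 9 * prod(8)
= 13 * 12 * 11 * 10 * 9 * 8 * prod(7)
= 13 * 12 * 11 * 10 * 9 * 8 * 7 * prod(6)
= 13 * 12 * 11 * 10 * 9 * 8 * 7 * 6 * prod(5)
= 13 * 12 * 11 * 10 * 9 * 8 * 7 * 6 * 5 * prod(4)
= 13 * 12 * 11 * 10 * 9 * 8 * 7 * 6 * 5 * 4 * prod(3)
= 13 * 12 * 11 * 10 * 9 * 8 * 7 * 6 * 5 * 4 * 3 * prod(2)
= 13 * 12 * 11 * 10 * 9 * 8 * 7 * 6 * 5 * 4 * 3 * 2 * prod(1)
= 13 * 12 * 11 * 10 * 9 * 8 * 7 * 6 * 5 * 4 * 3 * 2 * 1
= 6227020800

6227020800


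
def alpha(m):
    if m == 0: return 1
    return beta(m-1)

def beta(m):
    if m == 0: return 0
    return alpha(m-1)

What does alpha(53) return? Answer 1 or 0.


alpha(53) = beta(52)
beta(52) = alpha(51)
alpha(51) = beta(50)
beta(50) = alpha(49)
alpha(49) = beta(48)
beta(48) = alpha(47)
alpha(47) = beta(46)
beta(46) = alpha(45)
alpha(45) = beta(44)
beta(44) = alpha(43)
alpha(43) = beta(42)
beta(42) = alpha(41)
alpha(41) = beta(40)
beta(40) = alpha(39)
alpha(39) = beta(38)
beta(38) = alpha(37)
alpha(37) = beta(36)
beta(36) = alpha(35)
alpha(35) = beta(34)
beta(34) = alpha(33)
alpha(33) = beta(32)
beta(32) = alpha(31)
alpha(31) = beta(30)
beta(30) = alpha(29)
alpha(29) = beta(28)
beta(28) = alpha(27)
alpha(27) = beta(26)
beta(26) = alpha(25)
alpha(25) = beta(24)
beta(24) = alpha(23)
alpha(23) = beta(22)
beta(22) = alpha(21)
alpha(21) = beta(20)
beta(20) = alpha(19)
alpha(19) = beta(18)
beta(18) = alpha(17)
alpha(17) = beta(16)
beta(16) = alpha(15)
alpha(15) = beta(14)
beta(14) = alpha(13)
alpha(13) = beta(12)
beta(12) = alpha(11)
alpha(11) = beta(10)
beta(10) = alpha(9)
alpha(9) = beta(8)
beta(8) = alpha(7)
alpha(7) = beta(6)
beta(6) = alpha(5)
alpha(5) = beta(4)
beta(4) = alpha(3)
alpha(3) = beta(2)
beta(2) = alpha(1)
alpha(1) = beta(0)
beta(0) = 0  (base case)
Result: 0

0


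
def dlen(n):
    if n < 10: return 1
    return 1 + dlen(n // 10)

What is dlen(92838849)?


dlen(92838849) = 1 + dlen(9283884)
dlen(9283884) = 1 + dlen(928388)
dlen(928388) = 1 + dlen(92838)
dlen(92838) = 1 + dlen(9283)
dlen(9283) = 1 + dlen(928)
dlen(928) = 1 + dlen(92)
dlen(92) = 1 + dlen(9)
dlen(9) = 1  (base case: 9 < 10)
Unwinding: 1 + 1 + 1 + 1 + 1 + 1 + 1 + 1 = 8

8


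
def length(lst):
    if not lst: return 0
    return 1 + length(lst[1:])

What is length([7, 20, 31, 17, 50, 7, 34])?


length([7, 20, 31, 17, 50, 7, 34]) = 1 + length([20, 31, 17, 50, 7, 34])
length([20, 31, 17, 50, 7, 34]) = 1 + length([31, 17, 50, 7, 34])
length([31, 17, 50, 7, 34]) = 1 + length([17, 50, 7, 34])
length([17, 50, 7, 34]) = 1 + length([50, 7, 34])
length([50, 7, 34]) = 1 + length([7, 34])
length([7, 34]) = 1 + length([34])
length([34]) = 1 + length([])
length([]) = 0  (base case)
Unwinding: 1 + 1 + 1 + 1 + 1 + 1 + 1 + 0 = 7

7


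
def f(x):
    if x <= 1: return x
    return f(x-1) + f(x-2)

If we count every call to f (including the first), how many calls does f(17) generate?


Let C(n) = total calls for f(n)
C(0) = 1, C(1) = 1
C(2) = 1 + C(1) + C(0) = 1 + 1 + 1 = 3
C(3) = 1 + C(2) + C(1) = 1 + 3 + 1 = 5
C(4) = 1 + C(3) + C(2) = 1 + 5 + 3 = 9
C(5) = 1 + C(4) + C(3) = 1 + 9 + 5 = 15
C(6) = 1 + C(5) + C(4) = 1 + 15 + 9 = 25
C(7) = 1 + C(6) + C(5) = 1 + 25 + 15 = 41
C(8) = 1 + C(7) + C(6) = 1 + 41 + 25 = 67
C(9) = 1 + C(8) + C(7) = 1 + 67 + 41 = 109
C(10) = 1 + C(9) + C(8) = 1 + 109 + 67 = 177
C(11) = 1 + C(10) + C(9) = 1 + 177 + 109 = 287
C(12) = 1 + C(11) + C(10) = 1 + 287 + 177 = 465
C(13) = 1 + C(12) + C(11) = 1 + 465 + 287 = 753
C(14) = 1 + C(13) + C(12) = 1 + 753 + 465 = 1219
C(15) = 1 + C(14) + C(13) = 1 + 1219 + 753 = 1973
C(16) = 1 + C(15) + C(14) = 1 + 1973 + 1219 = 3193
C(17) = 1 + C(16) + C(15) = 1 + 3193 + 1973 = 5167

5167


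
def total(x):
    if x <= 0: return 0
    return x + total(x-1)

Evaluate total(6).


total(6)
= 6 + 5 + 4 + 3 + 2 + 1 + total(0)
= 6 + 5 + 4 + 3 + 2 + 1 + 0
= 21

21


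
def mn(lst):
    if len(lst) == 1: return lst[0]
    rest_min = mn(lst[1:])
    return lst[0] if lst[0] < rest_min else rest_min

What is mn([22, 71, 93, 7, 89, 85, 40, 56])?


mn([22, 71, 93, 7, 89, 85, 40, 56]): compare 22 with mn([71, 93, 7, 89, 85, 40, 56])
mn([71, 93, 7, 89, 85, 40, 56]): compare 71 with mn([93, 7, 89, 85, 40, 56])
mn([93, 7, 89, 85, 40, 56]): compare 93 with mn([7, 89, 85, 40, 56])
mn([7, 89, 85, 40, 56]): compare 7 with mn([89, 85, 40, 56])
mn([89, 85, 40, 56]): compare 89 with mn([85, 40, 56])
mn([85, 40, 56]): compare 85 with mn([40, 56])
mn([40, 56]): compare 40 with mn([56])
mn([56]) = 56  (base case)
Compare 40 with 56 -> 40
Compare 85 with 40 -> 40
Compare 89 with 40 -> 40
Compare 7 with 40 -> 7
Compare 93 with 7 -> 7
Compare 71 with 7 -> 7
Compare 22 with 7 -> 7

7


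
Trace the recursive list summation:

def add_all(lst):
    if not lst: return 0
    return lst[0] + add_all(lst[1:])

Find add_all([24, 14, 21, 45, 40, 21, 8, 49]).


add_all([24, 14, 21, 45, 40, 21, 8, 49]) = 24 + add_all([14, 21, 45, 40, 21, 8, 49])
add_all([14, 21, 45, 40, 21, 8, 49]) = 14 + add_all([21, 45, 40, 21, 8, 49])
add_all([21, 45, 40, 21, 8, 49]) = 21 + add_all([45, 40, 21, 8, 49])
add_all([45, 40, 21, 8, 49]) = 45 + add_all([40, 21, 8, 49])
add_all([40, 21, 8, 49]) = 40 + add_all([21, 8, 49])
add_all([21, 8, 49]) = 21 + add_all([8, 49])
add_all([8, 49]) = 8 + add_all([49])
add_all([49]) = 49 + add_all([])
add_all([]) = 0  (base case)
Total: 24 + 14 + 21 + 45 + 40 + 21 + 8 + 49 + 0 = 222

222


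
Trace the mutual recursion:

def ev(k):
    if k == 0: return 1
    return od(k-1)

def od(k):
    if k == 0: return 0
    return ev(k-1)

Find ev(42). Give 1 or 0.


ev(42) = od(41)
od(41) = ev(40)
ev(40) = od(39)
od(39) = ev(38)
ev(38) = od(37)
od(37) = ev(36)
ev(36) = od(35)
od(35) = ev(34)
ev(34) = od(33)
od(33) = ev(32)
ev(32) = od(31)
od(31) = ev(30)
ev(30) = od(29)
od(29) = ev(28)
ev(28) = od(27)
od(27) = ev(26)
ev(26) = od(25)
od(25) = ev(24)
ev(24) = od(23)
od(23) = ev(22)
ev(22) = od(21)
od(21) = ev(20)
ev(20) = od(19)
od(19) = ev(18)
ev(18) = od(17)
od(17) = ev(16)
ev(16) = od(15)
od(15) = ev(14)
ev(14) = od(13)
od(13) = ev(12)
ev(12) = od(11)
od(11) = ev(10)
ev(10) = od(9)
od(9) = ev(8)
ev(8) = od(7)
od(7) = ev(6)
ev(6) = od(5)
od(5) = ev(4)
ev(4) = od(3)
od(3) = ev(2)
ev(2) = od(1)
od(1) = ev(0)
ev(0) = 1  (base case)
Result: 1

1


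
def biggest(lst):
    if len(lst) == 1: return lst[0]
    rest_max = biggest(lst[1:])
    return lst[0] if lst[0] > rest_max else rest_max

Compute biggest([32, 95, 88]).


biggest([32, 95, 88]): compare 32 with biggest([95, 88])
biggest([95, 88]): compare 95 with biggest([88])
biggest([88]) = 88  (base case)
Compare 95 with 88 -> 95
Compare 32 with 95 -> 95

95


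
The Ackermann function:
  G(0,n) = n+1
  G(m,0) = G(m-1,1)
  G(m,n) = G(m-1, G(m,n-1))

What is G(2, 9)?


G(2, 9) = G(1, G(2, 8))
  G(2, 8) = G(1, G(2, 7))
    G(2, 7) = G(1, G(2, 6))
      G(2, 6) = G(1, G(2, 5))
        G(2, 5) = G(1, G(2, 4))
          G(2, 4) = G(1, G(2, 3))
          G(2, 3) = G(1, G(2, 2))
          G(2, 2) = G(1, G(2, 1))
          G(2, 1) = G(1, G(2, 0))
          G(2, 0) = G(1, 1)
          G(1, 1) = G(0, G(1, 0))
          G(1, 0) = G(0, 1)
          G(0, 1) = 2
            = G(0, 2)
          G(0, 2) = 3
            = G(1, 3)
          G(1, 3) = G(0, G(1, 2))
          G(1, 2) = G(0, G(1, 1))
          G(1, 1) = G(0, G(1, 0))
          G(1, 0) = G(0, 1)
          G(0, 1) = 2
            = G(0, 2)
          G(0, 2) = 3
            = G(0, 3)
          G(0, 3) = 4
... (trace truncated)
Result: G(2, 9) = 21

21


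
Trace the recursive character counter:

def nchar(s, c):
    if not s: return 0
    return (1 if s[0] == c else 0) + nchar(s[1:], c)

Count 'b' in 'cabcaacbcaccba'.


s[0]='c' != 'b' -> 0
s[0]='a' != 'b' -> 0
s[0]='b' == 'b' -> 1
s[0]='c' != 'b' -> 0
s[0]='a' != 'b' -> 0
s[0]='a' != 'b' -> 0
s[0]='c' != 'b' -> 0
s[0]='b' == 'b' -> 1
s[0]='c' != 'b' -> 0
s[0]='a' != 'b' -> 0
s[0]='c' != 'b' -> 0
s[0]='c' != 'b' -> 0
s[0]='b' == 'b' -> 1
s[0]='a' != 'b' -> 0
Sum: 0 + 0 + 1 + 0 + 0 + 0 + 0 + 1 + 0 + 0 + 0 + 0 + 1 + 0 = 3

3


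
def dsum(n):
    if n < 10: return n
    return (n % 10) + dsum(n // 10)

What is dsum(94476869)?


dsum(94476869) = 9 + dsum(9447686)
dsum(9447686) = 6 + dsum(944768)
dsum(944768) = 8 + dsum(94476)
dsum(94476) = 6 + dsum(9447)
dsum(9447) = 7 + dsum(944)
dsum(944) = 4 + dsum(94)
dsum(94) = 4 + dsum(9)
dsum(9) = 9  (base case)
Total: 9 + 6 + 8 + 6 + 7 + 4 + 4 + 9 = 53

53


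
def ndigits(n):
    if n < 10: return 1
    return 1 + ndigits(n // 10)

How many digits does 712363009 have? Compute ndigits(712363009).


ndigits(712363009) = 1 + ndigits(71236300)
ndigits(71236300) = 1 + ndigits(7123630)
ndigits(7123630) = 1 + ndigits(712363)
ndigits(712363) = 1 + ndigits(71236)
ndigits(71236) = 1 + ndigits(7123)
ndigits(7123) = 1 + ndigits(712)
ndigits(712) = 1 + ndigits(71)
ndigits(71) = 1 + ndigits(7)
ndigits(7) = 1  (base case: 7 < 10)
Unwinding: 1 + 1 + 1 + 1 + 1 + 1 + 1 + 1 + 1 = 9

9


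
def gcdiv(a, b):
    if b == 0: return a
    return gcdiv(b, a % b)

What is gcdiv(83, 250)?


gcdiv(83, 250) = gcdiv(250, 83)
gcdiv(250, 83) = gcdiv(83, 1)
gcdiv(83, 1) = gcdiv(1, 0)
gcdiv(1, 0) = 1  (base case)

1


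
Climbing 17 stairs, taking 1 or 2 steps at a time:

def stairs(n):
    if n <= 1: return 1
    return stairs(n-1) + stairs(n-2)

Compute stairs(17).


Building up from base cases:
stairs(0) = 1
stairs(1) = 1
stairs(2) = stairs(1) + stairs(0) = 1 + 1 = 2
stairs(3) = stairs(2) + stairs(1) = 2 + 1 = 3
stairs(4) = stairs(3) + stairs(2) = 3 + 2 = 5
stairs(5) = stairs(4) + stairs(3) = 5 + 3 = 8
stairs(6) = stairs(5) + stairs(4) = 8 + 5 = 13
stairs(7) = stairs(6) + stairs(5) = 13 + 8 = 21
stairs(8) = stairs(7) + stairs(6) = 21 + 13 = 34
stairs(9) = stairs(8) + stairs(7) = 34 + 21 = 55
stairs(10) = stairs(9) + stairs(8) = 55 + 34 = 89
stairs(11) = stairs(10) + stairs(9) = 89 + 55 = 144
stairs(12) = stairs(11) + stairs(10) = 144 + 89 = 233
stairs(13) = stairs(12) + stairs(11) = 233 + 144 = 377
stairs(14) = stairs(13) + stairs(12) = 377 + 233 = 610
stairs(15) = stairs(14) + stairs(13) = 610 + 377 = 987
stairs(16) = stairs(15) + stairs(14) = 987 + 610 = 1597
stairs(17) = stairs(16) + stairs(15) = 1597 + 987 = 2584

2584


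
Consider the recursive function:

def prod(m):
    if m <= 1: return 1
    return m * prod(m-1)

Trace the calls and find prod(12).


prod(12)
= 12 * prod(11)
= 12 * 11 * prod(10)
= 12 * 11 * 10 * prod(9)
= 12 * 11 * 10 * 9 * prod(8)
= 12 * 11 * 10 * 9 * 8 * prod(7)
= 12 * 11 * 10 * 9 * 8 * 7 * prod(6)
= 12 * 11 * 10 * 9 * 8 * 7 * 6 * prod(5)
= 12 * 11 * 10 * 9 * 8 * 7 * 6 * 5 * prod(4)
= 12 * 11 * 10 * 9 * 8 * 7 * 6 * 5 * 4 * prod(3)
= 12 * 11 * 10 * 9 * 8 * 7 * 6 * 5 * 4 * 3 * prod(2)
= 12 * 11 * 10 * 9 * 8 * 7 * 6 * 5 * 4 * 3 * 2 * prod(1)
= 12 * 11 * 10 * 9 * 8 * 7 * 6 * 5 * 4 * 3 * 2 * 1
= 479001600

479001600


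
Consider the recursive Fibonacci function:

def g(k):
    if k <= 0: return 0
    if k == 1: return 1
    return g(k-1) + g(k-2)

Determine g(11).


Computing g(11) bottom-up:
g(0) = 0
g(1) = 1
g(2) = g(1) + g(0) = 1 + 0 = 1
g(3) = g(2) + g(1) = 1 + 1 = 2
g(4) = g(3) + g(2) = 2 + 1 = 3
g(5) = g(4) + g(3) = 3 + 2 = 5
g(6) = g(5) + g(4) = 5 + 3 = 8
g(7) = g(6) + g(5) = 8 + 5 = 13
g(8) = g(7) + g(6) = 13 + 8 = 21
g(9) = g(8) + g(7) = 21 + 13 = 34
g(10) = g(9) + g(8) = 34 + 21 = 55
g(11) = g(10) + g(9) = 55 + 34 = 89

89


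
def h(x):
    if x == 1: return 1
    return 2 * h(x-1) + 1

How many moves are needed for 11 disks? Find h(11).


h(11) = 2 * h(10) + 1
h(10) = 2 * h(9) + 1
h(9) = 2 * h(8) + 1
h(8) = 2 * h(7) + 1
h(7) = 2 * h(6) + 1
h(6) = 2 * h(5) + 1
h(5) = 2 * h(4) + 1
h(4) = 2 * h(3) + 1
h(3) = 2 * h(2) + 1
h(2) = 2 * h(1) + 1
h(1) = 1  (base case)
h(2) = 2 * 1 + 1 = 3
h(3) = 2 * 3 + 1 = 7
h(4) = 2 * 7 + 1 = 15
h(5) = 2 * 15 + 1 = 31
h(6) = 2 * 31 + 1 = 63
h(7) = 2 * 63 + 1 = 127
h(8) = 2 * 127 + 1 = 255
h(9) = 2 * 255 + 1 = 511
h(10) = 2 * 511 + 1 = 1023
h(11) = 2 * 1023 + 1 = 2047

2047


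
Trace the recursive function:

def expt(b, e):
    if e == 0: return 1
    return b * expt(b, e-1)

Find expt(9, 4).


expt(9, 4)
= 9 * expt(9, 3)
= 9 * 9 * expt(9, 2)
= 9 * 9 * 9 * expt(9, 1)
= 9 * 9 * 9 * 9 * expt(9, 0)
= 9 * 9 * 9 * 9 * 1
= 6561

6561


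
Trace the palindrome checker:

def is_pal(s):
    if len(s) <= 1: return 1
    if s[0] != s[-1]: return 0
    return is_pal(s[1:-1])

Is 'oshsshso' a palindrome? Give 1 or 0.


is_pal('oshsshso'): s[0]='o' == s[-1]='o' -> check is_pal('shsshs')
is_pal('shsshs'): s[0]='s' == s[-1]='s' -> check is_pal('hssh')
is_pal('hssh'): s[0]='h' == s[-1]='h' -> check is_pal('ss')
is_pal('ss'): s[0]='s' == s[-1]='s' -> check is_pal('')
is_pal(''): len <= 1 -> return 1  (base case)
Result: 1 (palindrome)

1


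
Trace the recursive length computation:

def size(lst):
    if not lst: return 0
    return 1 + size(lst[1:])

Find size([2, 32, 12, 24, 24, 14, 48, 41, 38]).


size([2, 32, 12, 24, 24, 14, 48, 41, 38]) = 1 + size([32, 12, 24, 24, 14, 48, 41, 38])
size([32, 12, 24, 24, 14, 48, 41, 38]) = 1 + size([12, 24, 24, 14, 48, 41, 38])
size([12, 24, 24, 14, 48, 41, 38]) = 1 + size([24, 24, 14, 48, 41, 38])
size([24, 24, 14, 48, 41, 38]) = 1 + size([24, 14, 48, 41, 38])
size([24, 14, 48, 41, 38]) = 1 + size([14, 48, 41, 38])
size([14, 48, 41, 38]) = 1 + size([48, 41, 38])
size([48, 41, 38]) = 1 + size([41, 38])
size([41, 38]) = 1 + size([38])
size([38]) = 1 + size([])
size([]) = 0  (base case)
Unwinding: 1 + 1 + 1 + 1 + 1 + 1 + 1 + 1 + 1 + 0 = 9

9


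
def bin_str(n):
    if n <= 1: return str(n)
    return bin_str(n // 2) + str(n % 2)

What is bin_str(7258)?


bin_str(7258) = bin_str(3629) + '0'
bin_str(3629) = bin_str(1814) + '1'
bin_str(1814) = bin_str(907) + '0'
bin_str(907) = bin_str(453) + '1'
bin_str(453) = bin_str(226) + '1'
bin_str(226) = bin_str(113) + '0'
bin_str(113) = bin_str(56) + '1'
bin_str(56) = bin_str(28) + '0'
bin_str(28) = bin_str(14) + '0'
bin_str(14) = bin_str(7) + '0'
bin_str(7) = bin_str(3) + '1'
bin_str(3) = bin_str(1) + '1'
bin_str(1) = '1'  (base case)
Concatenating: '1' + '1' + '1' + '0' + '0' + '0' + '1' + '0' + '1' + '1' + '0' + '1' + '0' = '1110001011010'

1110001011010


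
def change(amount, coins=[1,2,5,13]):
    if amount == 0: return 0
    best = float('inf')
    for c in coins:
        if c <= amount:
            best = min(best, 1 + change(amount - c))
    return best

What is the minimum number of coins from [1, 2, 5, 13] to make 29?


Building up with DP:
change(0) = 0
change(1) = min(1+change(0)=1+0=1) = 1
change(2) = min(1+change(1)=1+1=2, 1+change(0)=1+0=1) = 1
change(3) = min(1+change(2)=1+1=2, 1+change(1)=1+1=2) = 2
change(4) = min(1+change(3)=1+2=3, 1+change(2)=1+1=2) = 2
change(5) = min(1+change(4)=1+2=3, 1+change(3)=1+2=3, 1+change(0)=1+0=1) = 1
change(6) = min(1+change(5)=1+1=2, 1+change(4)=1+2=3, 1+change(1)=1+1=2) = 2
change(7) = min(1+change(6)=1+2=3, 1+change(5)=1+1=2, 1+change(2)=1+1=2) = 2
change(8) = min(1+change(7)=1+2=3, 1+change(6)=1+2=3, 1+change(3)=1+2=3) = 3
change(9) = min(1+change(8)=1+3=4, 1+change(7)=1+2=3, 1+change(4)=1+2=3) = 3
change(10) = min(1+change(9)=1+3=4, 1+change(8)=1+3=4, 1+change(5)=1+1=2) = 2
change(11) = min(1+change(10)=1+2=3, 1+change(9)=1+3=4, 1+change(6)=1+2=3) = 3
change(12) = min(1+change(11)=1+3=4, 1+change(10)=1+2=3, 1+change(7)=1+2=3) = 3
change(13) = min(1+change(12)=1+3=4, 1+change(11)=1+3=4, 1+change(8)=1+3=4, 1+change(0)=1+0=1) = 1
change(14) = min(1+change(13)=1+1=2, 1+change(12)=1+3=4, 1+change(9)=1+3=4, 1+change(1)=1+1=2) = 2
change(15) = min(1+change(14)=1+2=3, 1+change(13)=1+1=2, 1+change(10)=1+2=3, 1+change(2)=1+1=2) = 2
change(16) = min(1+change(15)=1+2=3, 1+change(14)=1+2=3, 1+change(11)=1+3=4, 1+change(3)=1+2=3) = 3
change(17) = min(1+change(16)=1+3=4, 1+change(15)=1+2=3, 1+change(12)=1+3=4, 1+change(4)=1+2=3) = 3
change(18) = min(1+change(17)=1+3=4, 1+change(16)=1+3=4, 1+change(13)=1+1=2, 1+change(5)=1+1=2) = 2
change(19) = min(1+change(18)=1+2=3, 1+change(17)=1+3=4, 1+change(14)=1+2=3, 1+change(6)=1+2=3) = 3
change(20) = min(1+change(19)=1+3=4, 1+change(18)=1+2=3, 1+change(15)=1+2=3, 1+change(7)=1+2=3) = 3
change(21) = min(1+change(20)=1+3=4, 1+change(19)=1+3=4, 1+change(16)=1+3=4, 1+change(8)=1+3=4) = 4
change(22) = min(1+change(21)=1+4=5, 1+change(20)=1+3=4, 1+change(17)=1+3=4, 1+change(9)=1+3=4) = 4
change(23) = min(1+change(22)=1+4=5, 1+change(21)=1+4=5, 1+change(18)=1+2=3, 1+change(10)=1+2=3) = 3
change(24) = min(1+change(23)=1+3=4, 1+change(22)=1+4=5, 1+change(19)=1+3=4, 1+change(11)=1+3=4) = 4
change(25) = min(1+change(24)=1+4=5, 1+change(23)=1+3=4, 1+change(20)=1+3=4, 1+change(12)=1+3=4) = 4
change(26) = min(1+change(25)=1+4=5, 1+change(24)=1+4=5, 1+change(21)=1+4=5, 1+change(13)=1+1=2) = 2
change(27) = min(1+change(26)=1+2=3, 1+change(25)=1+4=5, 1+change(22)=1+4=5, 1+change(14)=1+2=3) = 3
change(28) = min(1+change(27)=1+3=4, 1+change(26)=1+2=3, 1+change(23)=1+3=4, 1+change(15)=1+2=3) = 3
change(29) = min(1+change(28)=1+3=4, 1+change(27)=1+3=4, 1+change(24)=1+4=5, 1+change(16)=1+3=4) = 4

4
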